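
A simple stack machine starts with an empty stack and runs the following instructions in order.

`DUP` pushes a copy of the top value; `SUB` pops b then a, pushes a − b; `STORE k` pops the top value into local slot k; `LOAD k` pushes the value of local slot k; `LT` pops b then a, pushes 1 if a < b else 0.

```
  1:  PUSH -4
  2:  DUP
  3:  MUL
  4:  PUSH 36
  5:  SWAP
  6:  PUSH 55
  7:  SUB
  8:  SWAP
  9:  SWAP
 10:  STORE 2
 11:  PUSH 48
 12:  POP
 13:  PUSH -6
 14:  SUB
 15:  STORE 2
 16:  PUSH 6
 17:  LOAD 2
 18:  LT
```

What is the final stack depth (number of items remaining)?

1

PUSH -4  [-4]
DUP      [-4, -4]
MUL      [16]
PUSH 36  [16, 36]
SWAP     [36, 16]
PUSH 55  [36, 16, 55]
SUB      [36, -39]
SWAP     [-39, 36]
SWAP     [36, -39]
STORE 2  [36]
PUSH 48  [36, 48]
POP      [36]
PUSH -6  [36, -6]
SUB      [42]
STORE 2  []
PUSH 6   [6]
LOAD 2   [6, 42]
LT       [1]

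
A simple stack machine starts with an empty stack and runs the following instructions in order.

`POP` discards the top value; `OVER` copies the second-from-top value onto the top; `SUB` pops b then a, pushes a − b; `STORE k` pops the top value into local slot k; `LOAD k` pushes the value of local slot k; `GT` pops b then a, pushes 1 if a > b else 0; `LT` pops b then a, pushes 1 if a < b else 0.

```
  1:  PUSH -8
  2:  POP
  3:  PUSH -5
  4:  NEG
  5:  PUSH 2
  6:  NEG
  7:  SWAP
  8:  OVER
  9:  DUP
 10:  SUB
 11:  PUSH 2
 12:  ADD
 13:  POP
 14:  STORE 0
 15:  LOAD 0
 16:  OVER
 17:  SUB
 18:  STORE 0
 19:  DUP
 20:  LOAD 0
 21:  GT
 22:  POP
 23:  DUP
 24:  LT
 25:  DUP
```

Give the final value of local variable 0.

PUSH -8 : [-8]
POP     : []
PUSH -5 : [-5]
NEG     : [5]
PUSH 2  : [5, 2]
NEG     : [5, -2]
SWAP    : [-2, 5]
OVER    : [-2, 5, -2]
DUP     : [-2, 5, -2, -2]
SUB     : [-2, 5, 0]
PUSH 2  : [-2, 5, 0, 2]
ADD     : [-2, 5, 2]
POP     : [-2, 5]
STORE 0 : [-2]
LOAD 0  : [-2, 5]
OVER    : [-2, 5, -2]
SUB     : [-2, 7]
STORE 0 : [-2]
DUP     : [-2, -2]
LOAD 0  : [-2, -2, 7]
GT      : [-2, 0]
POP     : [-2]
DUP     : [-2, -2]
LT      : [0]
DUP     : [0, 0]

7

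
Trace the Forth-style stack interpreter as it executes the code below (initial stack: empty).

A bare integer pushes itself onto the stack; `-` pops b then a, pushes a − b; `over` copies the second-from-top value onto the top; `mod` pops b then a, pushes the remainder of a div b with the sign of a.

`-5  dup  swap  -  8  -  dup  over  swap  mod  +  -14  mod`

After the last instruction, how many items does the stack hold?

-5    [-5]
dup   [-5, -5]
swap  [-5, -5]
-     [0]
8     [0, 8]
-     [-8]
dup   [-8, -8]
over  [-8, -8, -8]
swap  [-8, -8, -8]
mod   [-8, 0]
+     [-8]
-14   [-8, -14]
mod   [-8]

1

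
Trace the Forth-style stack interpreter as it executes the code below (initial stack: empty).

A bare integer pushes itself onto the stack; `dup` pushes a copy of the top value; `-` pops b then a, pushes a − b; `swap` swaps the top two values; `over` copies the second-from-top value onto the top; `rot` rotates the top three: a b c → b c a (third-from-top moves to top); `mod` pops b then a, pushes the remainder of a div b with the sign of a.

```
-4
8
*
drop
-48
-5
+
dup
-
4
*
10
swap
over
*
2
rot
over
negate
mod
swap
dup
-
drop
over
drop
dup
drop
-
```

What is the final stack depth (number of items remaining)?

-4     → [-4]
8      → [-4, 8]
*      → [-32]
drop   → []
-48    → [-48]
-5     → [-48, -5]
+      → [-53]
dup    → [-53, -53]
-      → [0]
4      → [0, 4]
*      → [0]
10     → [0, 10]
swap   → [10, 0]
over   → [10, 0, 10]
*      → [10, 0]
2      → [10, 0, 2]
rot    → [0, 2, 10]
over   → [0, 2, 10, 2]
negate → [0, 2, 10, -2]
mod    → [0, 2, 0]
swap   → [0, 0, 2]
dup    → [0, 0, 2, 2]
-      → [0, 0, 0]
drop   → [0, 0]
over   → [0, 0, 0]
drop   → [0, 0]
dup    → [0, 0, 0]
drop   → [0, 0]
-      → [0]

1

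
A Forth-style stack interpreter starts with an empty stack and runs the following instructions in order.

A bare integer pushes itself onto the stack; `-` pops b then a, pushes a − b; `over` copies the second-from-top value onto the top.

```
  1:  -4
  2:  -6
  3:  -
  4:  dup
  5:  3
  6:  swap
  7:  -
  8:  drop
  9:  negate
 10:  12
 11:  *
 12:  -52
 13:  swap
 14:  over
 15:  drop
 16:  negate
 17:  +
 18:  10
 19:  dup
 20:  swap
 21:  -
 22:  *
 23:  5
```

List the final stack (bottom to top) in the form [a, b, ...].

[0, 5]

-4     : -4
-6     : -4 -6
-      : 2
dup    : 2 2
3      : 2 2 3
swap   : 2 3 2
-      : 2 1
drop   : 2
negate : -2
12     : -2 12
*      : -24
-52    : -24 -52
swap   : -52 -24
over   : -52 -24 -52
drop   : -52 -24
negate : -52 24
+      : -28
10     : -28 10
dup    : -28 10 10
swap   : -28 10 10
-      : -28 0
*      : 0
5      : 0 5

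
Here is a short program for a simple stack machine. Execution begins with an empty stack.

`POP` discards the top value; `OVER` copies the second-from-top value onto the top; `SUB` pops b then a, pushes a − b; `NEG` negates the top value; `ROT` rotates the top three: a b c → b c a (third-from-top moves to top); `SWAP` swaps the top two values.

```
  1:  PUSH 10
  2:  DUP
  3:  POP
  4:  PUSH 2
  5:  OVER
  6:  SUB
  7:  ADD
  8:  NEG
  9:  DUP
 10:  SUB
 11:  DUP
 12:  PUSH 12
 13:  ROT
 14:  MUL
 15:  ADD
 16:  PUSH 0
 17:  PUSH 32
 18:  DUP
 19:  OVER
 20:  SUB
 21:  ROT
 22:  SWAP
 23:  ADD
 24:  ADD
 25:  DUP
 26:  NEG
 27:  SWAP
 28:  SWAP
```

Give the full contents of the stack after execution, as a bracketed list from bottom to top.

[0, 32, -32]

PUSH 10  [10]
DUP      [10, 10]
POP      [10]
PUSH 2   [10, 2]
OVER     [10, 2, 10]
SUB      [10, -8]
ADD      [2]
NEG      [-2]
DUP      [-2, -2]
SUB      [0]
DUP      [0, 0]
PUSH 12  [0, 0, 12]
ROT      [0, 12, 0]
MUL      [0, 0]
ADD      [0]
PUSH 0   [0, 0]
PUSH 32  [0, 0, 32]
DUP      [0, 0, 32, 32]
OVER     [0, 0, 32, 32, 32]
SUB      [0, 0, 32, 0]
ROT      [0, 32, 0, 0]
SWAP     [0, 32, 0, 0]
ADD      [0, 32, 0]
ADD      [0, 32]
DUP      [0, 32, 32]
NEG      [0, 32, -32]
SWAP     [0, -32, 32]
SWAP     [0, 32, -32]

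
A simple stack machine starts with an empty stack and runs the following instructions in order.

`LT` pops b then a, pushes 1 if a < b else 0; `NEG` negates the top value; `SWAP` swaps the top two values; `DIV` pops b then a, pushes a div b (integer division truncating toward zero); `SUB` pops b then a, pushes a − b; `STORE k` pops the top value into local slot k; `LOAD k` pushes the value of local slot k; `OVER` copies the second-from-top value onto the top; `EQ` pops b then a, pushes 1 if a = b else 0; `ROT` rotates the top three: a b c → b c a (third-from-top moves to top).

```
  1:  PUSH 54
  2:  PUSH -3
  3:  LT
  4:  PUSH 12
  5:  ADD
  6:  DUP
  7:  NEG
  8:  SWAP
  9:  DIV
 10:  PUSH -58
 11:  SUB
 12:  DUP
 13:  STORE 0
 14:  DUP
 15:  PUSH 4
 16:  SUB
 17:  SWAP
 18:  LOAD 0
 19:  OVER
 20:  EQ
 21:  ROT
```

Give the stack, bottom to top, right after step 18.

PUSH 54  : [54]
PUSH -3  : [54, -3]
LT       : [0]
PUSH 12  : [0, 12]
ADD      : [12]
DUP      : [12, 12]
NEG      : [12, -12]
SWAP     : [-12, 12]
DIV      : [-1]
PUSH -58 : [-1, -58]
SUB      : [57]
DUP      : [57, 57]
STORE 0  : [57]
DUP      : [57, 57]
PUSH 4   : [57, 57, 4]
SUB      : [57, 53]
SWAP     : [53, 57]
LOAD 0   : [53, 57, 57]

[53, 57, 57]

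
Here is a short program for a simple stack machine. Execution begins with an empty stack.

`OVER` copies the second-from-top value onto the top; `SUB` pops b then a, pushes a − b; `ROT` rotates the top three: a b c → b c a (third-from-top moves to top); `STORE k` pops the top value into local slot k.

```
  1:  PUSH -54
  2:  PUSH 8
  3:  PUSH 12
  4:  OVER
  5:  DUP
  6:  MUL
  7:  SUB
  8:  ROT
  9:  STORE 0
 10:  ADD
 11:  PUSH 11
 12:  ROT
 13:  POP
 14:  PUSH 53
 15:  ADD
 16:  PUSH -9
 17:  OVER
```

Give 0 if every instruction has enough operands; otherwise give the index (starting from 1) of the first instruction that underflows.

12

PUSH -54 : -54
PUSH 8   : -54 8
PUSH 12  : -54 8 12
OVER     : -54 8 12 8
DUP      : -54 8 12 8 8
MUL      : -54 8 12 64
SUB      : -54 8 -52
ROT      : 8 -52 -54
STORE 0  : 8 -52
ADD      : -44
PUSH 11  : -44 11
ROT  — needs 3 operands, stack has 2 → underflow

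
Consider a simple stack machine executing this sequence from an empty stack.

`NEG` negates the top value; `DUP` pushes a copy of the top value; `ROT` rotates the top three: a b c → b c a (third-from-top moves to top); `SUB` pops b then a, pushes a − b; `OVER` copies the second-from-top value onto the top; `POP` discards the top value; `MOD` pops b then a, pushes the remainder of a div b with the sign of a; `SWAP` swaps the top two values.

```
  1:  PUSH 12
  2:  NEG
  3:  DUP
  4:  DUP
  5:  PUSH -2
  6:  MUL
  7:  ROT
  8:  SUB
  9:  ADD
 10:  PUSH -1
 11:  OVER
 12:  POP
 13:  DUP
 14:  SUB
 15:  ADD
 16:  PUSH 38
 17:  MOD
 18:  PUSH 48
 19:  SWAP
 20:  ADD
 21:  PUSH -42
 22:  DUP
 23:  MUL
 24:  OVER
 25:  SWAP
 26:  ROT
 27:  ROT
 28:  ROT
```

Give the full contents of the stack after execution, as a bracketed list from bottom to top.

PUSH 12  -> 12
NEG      -> -12
DUP      -> -12 -12
DUP      -> -12 -12 -12
PUSH -2  -> -12 -12 -12 -2
MUL      -> -12 -12 24
ROT      -> -12 24 -12
SUB      -> -12 36
ADD      -> 24
PUSH -1  -> 24 -1
OVER     -> 24 -1 24
POP      -> 24 -1
DUP      -> 24 -1 -1
SUB      -> 24 0
ADD      -> 24
PUSH 38  -> 24 38
MOD      -> 24
PUSH 48  -> 24 48
SWAP     -> 48 24
ADD      -> 72
PUSH -42 -> 72 -42
DUP      -> 72 -42 -42
MUL      -> 72 1764
OVER     -> 72 1764 72
SWAP     -> 72 72 1764
ROT      -> 72 1764 72
ROT      -> 1764 72 72
ROT      -> 72 72 1764

[72, 72, 1764]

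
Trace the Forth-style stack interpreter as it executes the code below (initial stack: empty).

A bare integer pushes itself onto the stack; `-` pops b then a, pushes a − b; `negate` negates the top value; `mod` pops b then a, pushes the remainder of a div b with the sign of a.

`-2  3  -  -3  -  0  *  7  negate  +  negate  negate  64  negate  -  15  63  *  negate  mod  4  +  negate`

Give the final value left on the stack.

-61

-2     : -2
3      : -2 3
-      : -5
-3     : -5 -3
-      : -2
0      : -2 0
*      : 0
7      : 0 7
negate : 0 -7
+      : -7
negate : 7
negate : -7
64     : -7 64
negate : -7 -64
-      : 57
15     : 57 15
63     : 57 15 63
*      : 57 945
negate : 57 -945
mod    : 57
4      : 57 4
+      : 61
negate : -61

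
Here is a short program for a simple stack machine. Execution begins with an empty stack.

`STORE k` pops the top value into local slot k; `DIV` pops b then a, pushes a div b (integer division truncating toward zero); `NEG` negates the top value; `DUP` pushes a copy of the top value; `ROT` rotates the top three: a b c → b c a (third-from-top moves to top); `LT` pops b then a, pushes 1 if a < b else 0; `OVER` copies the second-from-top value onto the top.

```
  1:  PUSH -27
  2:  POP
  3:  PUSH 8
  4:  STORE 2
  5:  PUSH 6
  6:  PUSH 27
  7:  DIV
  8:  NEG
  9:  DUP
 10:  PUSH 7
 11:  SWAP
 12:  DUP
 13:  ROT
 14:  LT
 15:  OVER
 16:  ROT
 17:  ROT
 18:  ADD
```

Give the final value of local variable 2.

8

PUSH -27 -> -27
POP      -> (empty)
PUSH 8   -> 8
STORE 2  -> (empty)
PUSH 6   -> 6
PUSH 27  -> 6 27
DIV      -> 0
NEG      -> 0
DUP      -> 0 0
PUSH 7   -> 0 0 7
SWAP     -> 0 7 0
DUP      -> 0 7 0 0
ROT      -> 0 0 0 7
LT       -> 0 0 1
OVER     -> 0 0 1 0
ROT      -> 0 1 0 0
ROT      -> 0 0 0 1
ADD      -> 0 0 1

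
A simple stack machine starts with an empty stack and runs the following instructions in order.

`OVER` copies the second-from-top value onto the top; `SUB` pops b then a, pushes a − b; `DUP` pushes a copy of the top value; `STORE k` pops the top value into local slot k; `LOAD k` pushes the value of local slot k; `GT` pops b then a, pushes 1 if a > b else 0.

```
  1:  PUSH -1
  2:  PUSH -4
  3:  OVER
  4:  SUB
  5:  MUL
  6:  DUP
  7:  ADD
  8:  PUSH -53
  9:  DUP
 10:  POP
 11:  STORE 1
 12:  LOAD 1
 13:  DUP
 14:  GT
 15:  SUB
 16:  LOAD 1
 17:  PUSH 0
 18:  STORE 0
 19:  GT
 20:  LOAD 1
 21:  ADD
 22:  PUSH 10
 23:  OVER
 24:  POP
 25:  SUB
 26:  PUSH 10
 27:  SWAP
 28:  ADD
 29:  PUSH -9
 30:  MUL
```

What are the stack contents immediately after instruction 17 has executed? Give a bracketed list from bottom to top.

[6, -53, 0]

PUSH -1  → [-1]
PUSH -4  → [-1, -4]
OVER     → [-1, -4, -1]
SUB      → [-1, -3]
MUL      → [3]
DUP      → [3, 3]
ADD      → [6]
PUSH -53 → [6, -53]
DUP      → [6, -53, -53]
POP      → [6, -53]
STORE 1  → [6]
LOAD 1   → [6, -53]
DUP      → [6, -53, -53]
GT       → [6, 0]
SUB      → [6]
LOAD 1   → [6, -53]
PUSH 0   → [6, -53, 0]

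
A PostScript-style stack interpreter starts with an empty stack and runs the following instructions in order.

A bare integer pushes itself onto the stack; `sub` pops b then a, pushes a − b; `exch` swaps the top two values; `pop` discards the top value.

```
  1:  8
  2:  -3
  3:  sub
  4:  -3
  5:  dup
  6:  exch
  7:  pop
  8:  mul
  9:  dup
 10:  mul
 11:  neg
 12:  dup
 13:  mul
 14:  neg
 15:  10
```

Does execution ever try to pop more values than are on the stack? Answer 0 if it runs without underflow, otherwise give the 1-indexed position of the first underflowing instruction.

8     [8]
-3    [8, -3]
sub   [11]
-3    [11, -3]
dup   [11, -3, -3]
exch  [11, -3, -3]
pop   [11, -3]
mul   [-33]
dup   [-33, -33]
mul   [1089]
neg   [-1089]
dup   [-1089, -1089]
mul   [1185921]
neg   [-1185921]
10    [-1185921, 10]

0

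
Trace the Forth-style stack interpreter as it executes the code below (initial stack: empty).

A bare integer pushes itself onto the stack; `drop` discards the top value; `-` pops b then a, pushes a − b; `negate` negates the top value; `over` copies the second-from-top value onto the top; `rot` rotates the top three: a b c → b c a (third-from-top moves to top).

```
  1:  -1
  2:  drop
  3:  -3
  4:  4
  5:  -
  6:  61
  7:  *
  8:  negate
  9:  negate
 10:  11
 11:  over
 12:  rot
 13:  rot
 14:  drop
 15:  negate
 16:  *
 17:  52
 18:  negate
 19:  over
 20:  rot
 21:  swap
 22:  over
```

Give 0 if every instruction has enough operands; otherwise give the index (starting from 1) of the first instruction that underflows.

-1      -1
drop    (empty)
-3      -3
4       -3 4
-       -7
61      -7 61
*       -427
negate  427
negate  -427
11      -427 11
over    -427 11 -427
rot     11 -427 -427
rot     -427 -427 11
drop    -427 -427
negate  -427 427
*       -182329
52      -182329 52
negate  -182329 -52
over    -182329 -52 -182329
rot     -52 -182329 -182329
swap    -52 -182329 -182329
over    -52 -182329 -182329 -182329

0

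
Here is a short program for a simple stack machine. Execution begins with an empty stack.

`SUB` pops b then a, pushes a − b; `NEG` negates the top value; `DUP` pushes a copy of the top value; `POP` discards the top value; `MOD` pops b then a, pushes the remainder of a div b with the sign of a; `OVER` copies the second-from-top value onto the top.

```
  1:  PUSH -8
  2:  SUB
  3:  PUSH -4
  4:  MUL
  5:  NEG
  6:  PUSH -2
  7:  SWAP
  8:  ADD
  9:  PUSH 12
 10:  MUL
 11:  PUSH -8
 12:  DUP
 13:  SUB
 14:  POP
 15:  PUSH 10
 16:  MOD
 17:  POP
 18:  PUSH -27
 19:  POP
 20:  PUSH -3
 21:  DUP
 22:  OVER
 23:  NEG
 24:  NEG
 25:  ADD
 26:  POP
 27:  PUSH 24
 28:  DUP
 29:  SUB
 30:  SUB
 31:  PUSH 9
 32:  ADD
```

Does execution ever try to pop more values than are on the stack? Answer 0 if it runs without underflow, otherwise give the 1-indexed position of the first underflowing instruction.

2

PUSH -8 : -8
SUB  — needs 2 operands, stack has 1 → underflow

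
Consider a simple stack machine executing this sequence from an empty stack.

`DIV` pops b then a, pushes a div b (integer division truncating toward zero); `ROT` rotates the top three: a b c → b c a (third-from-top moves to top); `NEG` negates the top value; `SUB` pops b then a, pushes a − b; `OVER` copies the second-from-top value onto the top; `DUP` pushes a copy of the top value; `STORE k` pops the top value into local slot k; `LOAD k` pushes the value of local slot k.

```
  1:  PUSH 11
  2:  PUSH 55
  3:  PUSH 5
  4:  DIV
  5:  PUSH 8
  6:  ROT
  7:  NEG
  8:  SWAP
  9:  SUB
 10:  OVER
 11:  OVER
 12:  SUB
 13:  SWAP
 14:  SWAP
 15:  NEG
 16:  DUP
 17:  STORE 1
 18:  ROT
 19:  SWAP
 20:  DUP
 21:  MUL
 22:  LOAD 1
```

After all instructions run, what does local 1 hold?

PUSH 11 : 11
PUSH 55 : 11 55
PUSH 5  : 11 55 5
DIV     : 11 11
PUSH 8  : 11 11 8
ROT     : 11 8 11
NEG     : 11 8 -11
SWAP    : 11 -11 8
SUB     : 11 -19
OVER    : 11 -19 11
OVER    : 11 -19 11 -19
SUB     : 11 -19 30
SWAP    : 11 30 -19
SWAP    : 11 -19 30
NEG     : 11 -19 -30
DUP     : 11 -19 -30 -30
STORE 1 : 11 -19 -30
ROT     : -19 -30 11
SWAP    : -19 11 -30
DUP     : -19 11 -30 -30
MUL     : -19 11 900
LOAD 1  : -19 11 900 -30

-30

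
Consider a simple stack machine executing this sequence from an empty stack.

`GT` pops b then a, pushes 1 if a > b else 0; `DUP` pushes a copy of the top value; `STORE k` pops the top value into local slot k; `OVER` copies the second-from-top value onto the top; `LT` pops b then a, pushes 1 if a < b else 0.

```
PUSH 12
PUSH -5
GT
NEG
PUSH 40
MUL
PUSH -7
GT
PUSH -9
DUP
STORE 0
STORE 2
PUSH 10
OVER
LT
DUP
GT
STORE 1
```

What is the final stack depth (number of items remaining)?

1

PUSH 12 -> 12
PUSH -5 -> 12 -5
GT      -> 1
NEG     -> -1
PUSH 40 -> -1 40
MUL     -> -40
PUSH -7 -> -40 -7
GT      -> 0
PUSH -9 -> 0 -9
DUP     -> 0 -9 -9
STORE 0 -> 0 -9
STORE 2 -> 0
PUSH 10 -> 0 10
OVER    -> 0 10 0
LT      -> 0 0
DUP     -> 0 0 0
GT      -> 0 0
STORE 1 -> 0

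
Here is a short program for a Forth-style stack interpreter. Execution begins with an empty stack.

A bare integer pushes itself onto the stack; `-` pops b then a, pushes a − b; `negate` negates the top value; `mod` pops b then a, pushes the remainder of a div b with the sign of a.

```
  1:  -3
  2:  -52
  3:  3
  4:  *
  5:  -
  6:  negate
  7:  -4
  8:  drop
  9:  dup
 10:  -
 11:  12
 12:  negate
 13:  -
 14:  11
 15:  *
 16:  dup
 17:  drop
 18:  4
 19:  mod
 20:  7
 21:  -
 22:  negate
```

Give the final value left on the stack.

-3     -> [-3]
-52    -> [-3, -52]
3      -> [-3, -52, 3]
*      -> [-3, -156]
-      -> [153]
negate -> [-153]
-4     -> [-153, -4]
drop   -> [-153]
dup    -> [-153, -153]
-      -> [0]
12     -> [0, 12]
negate -> [0, -12]
-      -> [12]
11     -> [12, 11]
*      -> [132]
dup    -> [132, 132]
drop   -> [132]
4      -> [132, 4]
mod    -> [0]
7      -> [0, 7]
-      -> [-7]
negate -> [7]

7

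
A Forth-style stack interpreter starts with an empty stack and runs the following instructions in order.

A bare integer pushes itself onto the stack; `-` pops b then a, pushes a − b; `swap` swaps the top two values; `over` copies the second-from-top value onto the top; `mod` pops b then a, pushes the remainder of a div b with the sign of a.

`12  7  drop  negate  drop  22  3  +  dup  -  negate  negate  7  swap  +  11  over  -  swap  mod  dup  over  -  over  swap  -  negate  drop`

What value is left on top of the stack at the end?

12     → [12]
7      → [12, 7]
drop   → [12]
negate → [-12]
drop   → []
22     → [22]
3      → [22, 3]
+      → [25]
dup    → [25, 25]
-      → [0]
negate → [0]
negate → [0]
7      → [0, 7]
swap   → [7, 0]
+      → [7]
11     → [7, 11]
over   → [7, 11, 7]
-      → [7, 4]
swap   → [4, 7]
mod    → [4]
dup    → [4, 4]
over   → [4, 4, 4]
-      → [4, 0]
over   → [4, 0, 4]
swap   → [4, 4, 0]
-      → [4, 4]
negate → [4, -4]
drop   → [4]

4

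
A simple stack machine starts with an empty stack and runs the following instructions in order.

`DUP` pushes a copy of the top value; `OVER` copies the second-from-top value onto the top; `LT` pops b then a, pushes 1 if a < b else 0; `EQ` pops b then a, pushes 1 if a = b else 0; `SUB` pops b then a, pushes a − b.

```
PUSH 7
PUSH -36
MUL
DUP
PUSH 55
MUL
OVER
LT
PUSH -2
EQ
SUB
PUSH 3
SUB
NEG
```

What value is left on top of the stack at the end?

PUSH 7    7
PUSH -36  7 -36
MUL       -252
DUP       -252 -252
PUSH 55   -252 -252 55
MUL       -252 -13860
OVER      -252 -13860 -252
LT        -252 1
PUSH -2   -252 1 -2
EQ        -252 0
SUB       -252
PUSH 3    -252 3
SUB       -255
NEG       255

255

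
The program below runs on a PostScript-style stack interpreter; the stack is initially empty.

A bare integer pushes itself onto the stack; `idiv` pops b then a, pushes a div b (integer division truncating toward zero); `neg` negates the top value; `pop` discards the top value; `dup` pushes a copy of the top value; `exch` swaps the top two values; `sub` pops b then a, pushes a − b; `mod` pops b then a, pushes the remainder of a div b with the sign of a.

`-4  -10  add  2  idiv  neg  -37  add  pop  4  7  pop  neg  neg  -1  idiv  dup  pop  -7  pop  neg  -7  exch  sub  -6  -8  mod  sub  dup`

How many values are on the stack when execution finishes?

2

-4   → [-4]
-10  → [-4, -10]
add  → [-14]
2    → [-14, 2]
idiv → [-7]
neg  → [7]
-37  → [7, -37]
add  → [-30]
pop  → []
4    → [4]
7    → [4, 7]
pop  → [4]
neg  → [-4]
neg  → [4]
-1   → [4, -1]
idiv → [-4]
dup  → [-4, -4]
pop  → [-4]
-7   → [-4, -7]
pop  → [-4]
neg  → [4]
-7   → [4, -7]
exch → [-7, 4]
sub  → [-11]
-6   → [-11, -6]
-8   → [-11, -6, -8]
mod  → [-11, -6]
sub  → [-5]
dup  → [-5, -5]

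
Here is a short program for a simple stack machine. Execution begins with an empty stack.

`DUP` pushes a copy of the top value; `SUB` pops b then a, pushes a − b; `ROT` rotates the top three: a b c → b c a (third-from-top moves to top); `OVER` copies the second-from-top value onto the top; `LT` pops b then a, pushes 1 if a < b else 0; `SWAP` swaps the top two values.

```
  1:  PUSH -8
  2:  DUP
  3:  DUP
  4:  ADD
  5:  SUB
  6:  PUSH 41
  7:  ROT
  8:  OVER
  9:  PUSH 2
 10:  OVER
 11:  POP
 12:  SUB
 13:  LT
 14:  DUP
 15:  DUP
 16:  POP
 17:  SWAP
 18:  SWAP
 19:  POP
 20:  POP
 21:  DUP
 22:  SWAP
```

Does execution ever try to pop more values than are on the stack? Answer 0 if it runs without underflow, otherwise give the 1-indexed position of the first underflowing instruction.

PUSH -8 -> -8
DUP     -> -8 -8
DUP     -> -8 -8 -8
ADD     -> -8 -16
SUB     -> 8
PUSH 41 -> 8 41
ROT  — needs 3 operands, stack has 2 → underflow

7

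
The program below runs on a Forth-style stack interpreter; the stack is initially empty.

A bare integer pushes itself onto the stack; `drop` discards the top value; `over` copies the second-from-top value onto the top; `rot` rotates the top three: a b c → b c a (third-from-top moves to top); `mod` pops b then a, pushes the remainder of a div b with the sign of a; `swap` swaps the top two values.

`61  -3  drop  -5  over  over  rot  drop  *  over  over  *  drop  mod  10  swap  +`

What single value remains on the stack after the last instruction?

61   -> 61
-3   -> 61 -3
drop -> 61
-5   -> 61 -5
over -> 61 -5 61
over -> 61 -5 61 -5
rot  -> 61 61 -5 -5
drop -> 61 61 -5
*    -> 61 -305
over -> 61 -305 61
over -> 61 -305 61 -305
*    -> 61 -305 -18605
drop -> 61 -305
mod  -> 61
10   -> 61 10
swap -> 10 61
+    -> 71

71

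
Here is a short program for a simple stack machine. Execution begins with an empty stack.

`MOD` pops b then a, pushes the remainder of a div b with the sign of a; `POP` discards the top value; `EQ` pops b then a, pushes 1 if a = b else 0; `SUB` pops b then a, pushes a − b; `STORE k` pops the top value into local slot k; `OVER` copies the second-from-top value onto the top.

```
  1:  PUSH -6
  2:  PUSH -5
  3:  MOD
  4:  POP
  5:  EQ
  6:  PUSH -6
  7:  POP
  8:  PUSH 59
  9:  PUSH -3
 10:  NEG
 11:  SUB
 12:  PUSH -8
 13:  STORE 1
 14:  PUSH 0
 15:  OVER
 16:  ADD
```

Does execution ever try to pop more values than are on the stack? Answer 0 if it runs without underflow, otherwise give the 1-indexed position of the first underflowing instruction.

PUSH -6 → [-6]
PUSH -5 → [-6, -5]
MOD     → [-1]
POP     → []
EQ  — needs 2 operands, stack has 0 → underflow

5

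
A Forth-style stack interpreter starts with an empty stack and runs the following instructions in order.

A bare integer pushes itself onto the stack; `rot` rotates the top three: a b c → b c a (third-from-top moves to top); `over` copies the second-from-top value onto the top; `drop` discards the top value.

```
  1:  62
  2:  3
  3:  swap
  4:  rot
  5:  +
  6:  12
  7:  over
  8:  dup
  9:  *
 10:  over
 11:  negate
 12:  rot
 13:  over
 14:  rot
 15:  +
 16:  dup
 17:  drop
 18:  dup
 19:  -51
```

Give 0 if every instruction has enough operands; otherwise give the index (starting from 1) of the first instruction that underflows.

4

62   : 62
3    : 62 3
swap : 3 62
rot  — needs 3 operands, stack has 2 → underflow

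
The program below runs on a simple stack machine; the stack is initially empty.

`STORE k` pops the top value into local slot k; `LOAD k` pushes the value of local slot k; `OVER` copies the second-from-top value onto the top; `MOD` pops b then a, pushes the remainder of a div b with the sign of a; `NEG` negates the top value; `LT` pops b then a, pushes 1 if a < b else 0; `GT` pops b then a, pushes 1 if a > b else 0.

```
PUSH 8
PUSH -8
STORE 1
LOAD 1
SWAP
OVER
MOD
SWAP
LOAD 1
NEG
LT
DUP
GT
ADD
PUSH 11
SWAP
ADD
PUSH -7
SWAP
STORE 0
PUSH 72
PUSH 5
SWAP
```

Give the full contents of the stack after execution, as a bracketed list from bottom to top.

[-7, 5, 72]

PUSH 8   8
PUSH -8  8 -8
STORE 1  8
LOAD 1   8 -8
SWAP     -8 8
OVER     -8 8 -8
MOD      -8 0
SWAP     0 -8
LOAD 1   0 -8 -8
NEG      0 -8 8
LT       0 1
DUP      0 1 1
GT       0 0
ADD      0
PUSH 11  0 11
SWAP     11 0
ADD      11
PUSH -7  11 -7
SWAP     -7 11
STORE 0  -7
PUSH 72  -7 72
PUSH 5   -7 72 5
SWAP     -7 5 72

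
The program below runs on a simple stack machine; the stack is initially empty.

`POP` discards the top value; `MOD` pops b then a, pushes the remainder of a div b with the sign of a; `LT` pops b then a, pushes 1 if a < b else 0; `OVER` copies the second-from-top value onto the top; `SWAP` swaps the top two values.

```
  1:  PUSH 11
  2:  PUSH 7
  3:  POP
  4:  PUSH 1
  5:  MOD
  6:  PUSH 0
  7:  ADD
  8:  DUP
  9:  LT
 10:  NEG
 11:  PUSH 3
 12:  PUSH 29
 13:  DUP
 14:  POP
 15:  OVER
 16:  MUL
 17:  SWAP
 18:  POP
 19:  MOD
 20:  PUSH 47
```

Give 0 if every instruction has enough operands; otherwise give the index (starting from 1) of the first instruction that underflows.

PUSH 11  11
PUSH 7   11 7
POP      11
PUSH 1   11 1
MOD      0
PUSH 0   0 0
ADD      0
DUP      0 0
LT       0
NEG      0
PUSH 3   0 3
PUSH 29  0 3 29
DUP      0 3 29 29
POP      0 3 29
OVER     0 3 29 3
MUL      0 3 87
SWAP     0 87 3
POP      0 87
MOD      0
PUSH 47  0 47

0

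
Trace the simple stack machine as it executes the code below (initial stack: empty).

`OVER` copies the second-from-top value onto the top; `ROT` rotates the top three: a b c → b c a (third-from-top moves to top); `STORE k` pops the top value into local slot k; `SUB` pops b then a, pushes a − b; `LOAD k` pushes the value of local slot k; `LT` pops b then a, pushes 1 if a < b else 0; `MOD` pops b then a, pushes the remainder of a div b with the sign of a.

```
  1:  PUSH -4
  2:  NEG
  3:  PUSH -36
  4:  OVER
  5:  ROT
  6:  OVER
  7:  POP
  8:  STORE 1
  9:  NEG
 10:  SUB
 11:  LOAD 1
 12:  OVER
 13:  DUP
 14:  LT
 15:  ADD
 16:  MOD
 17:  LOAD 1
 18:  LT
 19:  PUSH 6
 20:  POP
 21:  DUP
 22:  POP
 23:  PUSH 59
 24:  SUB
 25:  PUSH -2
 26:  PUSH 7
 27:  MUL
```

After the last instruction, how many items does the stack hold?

PUSH -4   -4
NEG       4
PUSH -36  4 -36
OVER      4 -36 4
ROT       -36 4 4
OVER      -36 4 4 4
POP       -36 4 4
STORE 1   -36 4
NEG       -36 -4
SUB       -32
LOAD 1    -32 4
OVER      -32 4 -32
DUP       -32 4 -32 -32
LT        -32 4 0
ADD       -32 4
MOD       0
LOAD 1    0 4
LT        1
PUSH 6    1 6
POP       1
DUP       1 1
POP       1
PUSH 59   1 59
SUB       -58
PUSH -2   -58 -2
PUSH 7    -58 -2 7
MUL       -58 -14

2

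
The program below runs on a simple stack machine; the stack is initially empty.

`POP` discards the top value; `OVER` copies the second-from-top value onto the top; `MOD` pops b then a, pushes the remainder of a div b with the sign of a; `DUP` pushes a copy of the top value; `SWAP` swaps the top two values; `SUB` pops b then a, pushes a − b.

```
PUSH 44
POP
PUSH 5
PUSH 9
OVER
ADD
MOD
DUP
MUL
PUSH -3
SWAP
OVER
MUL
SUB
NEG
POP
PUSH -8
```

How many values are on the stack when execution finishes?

PUSH 44 : 44
POP     : (empty)
PUSH 5  : 5
PUSH 9  : 5 9
OVER    : 5 9 5
ADD     : 5 14
MOD     : 5
DUP     : 5 5
MUL     : 25
PUSH -3 : 25 -3
SWAP    : -3 25
OVER    : -3 25 -3
MUL     : -3 -75
SUB     : 72
NEG     : -72
POP     : (empty)
PUSH -8 : -8

1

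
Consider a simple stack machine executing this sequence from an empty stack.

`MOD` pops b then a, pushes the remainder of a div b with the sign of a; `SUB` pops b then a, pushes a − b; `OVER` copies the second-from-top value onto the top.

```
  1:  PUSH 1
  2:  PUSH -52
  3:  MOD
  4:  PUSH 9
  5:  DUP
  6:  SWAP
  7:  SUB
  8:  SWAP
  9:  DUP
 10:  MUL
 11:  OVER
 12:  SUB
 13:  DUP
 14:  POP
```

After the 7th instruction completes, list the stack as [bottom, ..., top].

PUSH 1   → [1]
PUSH -52 → [1, -52]
MOD      → [1]
PUSH 9   → [1, 9]
DUP      → [1, 9, 9]
SWAP     → [1, 9, 9]
SUB      → [1, 0]

[1, 0]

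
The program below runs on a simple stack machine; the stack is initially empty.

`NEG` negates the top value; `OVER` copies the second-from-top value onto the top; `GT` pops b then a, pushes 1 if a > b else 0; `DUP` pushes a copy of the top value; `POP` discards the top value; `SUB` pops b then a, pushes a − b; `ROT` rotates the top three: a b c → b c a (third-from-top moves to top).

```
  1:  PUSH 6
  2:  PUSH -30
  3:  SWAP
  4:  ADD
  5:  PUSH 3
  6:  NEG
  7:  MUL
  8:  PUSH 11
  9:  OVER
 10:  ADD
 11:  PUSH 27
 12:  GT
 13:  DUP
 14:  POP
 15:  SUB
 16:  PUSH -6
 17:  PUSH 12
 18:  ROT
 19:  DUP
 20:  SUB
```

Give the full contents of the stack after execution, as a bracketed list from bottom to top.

[-6, 12, 0]

PUSH 6   -> [6]
PUSH -30 -> [6, -30]
SWAP     -> [-30, 6]
ADD      -> [-24]
PUSH 3   -> [-24, 3]
NEG      -> [-24, -3]
MUL      -> [72]
PUSH 11  -> [72, 11]
OVER     -> [72, 11, 72]
ADD      -> [72, 83]
PUSH 27  -> [72, 83, 27]
GT       -> [72, 1]
DUP      -> [72, 1, 1]
POP      -> [72, 1]
SUB      -> [71]
PUSH -6  -> [71, -6]
PUSH 12  -> [71, -6, 12]
ROT      -> [-6, 12, 71]
DUP      -> [-6, 12, 71, 71]
SUB      -> [-6, 12, 0]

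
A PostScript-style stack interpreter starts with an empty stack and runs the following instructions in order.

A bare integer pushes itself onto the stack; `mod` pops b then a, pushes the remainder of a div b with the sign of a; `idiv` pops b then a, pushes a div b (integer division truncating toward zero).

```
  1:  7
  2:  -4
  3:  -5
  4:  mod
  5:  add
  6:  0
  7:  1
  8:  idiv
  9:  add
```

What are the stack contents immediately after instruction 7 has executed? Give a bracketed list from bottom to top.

[3, 0, 1]

7   → [7]
-4  → [7, -4]
-5  → [7, -4, -5]
mod → [7, -4]
add → [3]
0   → [3, 0]
1   → [3, 0, 1]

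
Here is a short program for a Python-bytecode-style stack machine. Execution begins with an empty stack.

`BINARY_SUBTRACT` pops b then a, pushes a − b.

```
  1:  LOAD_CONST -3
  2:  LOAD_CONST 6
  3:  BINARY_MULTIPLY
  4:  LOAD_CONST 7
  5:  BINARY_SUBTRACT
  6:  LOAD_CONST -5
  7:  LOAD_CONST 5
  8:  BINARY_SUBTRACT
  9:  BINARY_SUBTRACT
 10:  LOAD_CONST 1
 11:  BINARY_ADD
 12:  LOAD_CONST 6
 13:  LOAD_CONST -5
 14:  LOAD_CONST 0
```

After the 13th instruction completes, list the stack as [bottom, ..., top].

[-14, 6, -5]

LOAD_CONST -3   : [-3]
LOAD_CONST 6    : [-3, 6]
BINARY_MULTIPLY : [-18]
LOAD_CONST 7    : [-18, 7]
BINARY_SUBTRACT : [-25]
LOAD_CONST -5   : [-25, -5]
LOAD_CONST 5    : [-25, -5, 5]
BINARY_SUBTRACT : [-25, -10]
BINARY_SUBTRACT : [-15]
LOAD_CONST 1    : [-15, 1]
BINARY_ADD      : [-14]
LOAD_CONST 6    : [-14, 6]
LOAD_CONST -5   : [-14, 6, -5]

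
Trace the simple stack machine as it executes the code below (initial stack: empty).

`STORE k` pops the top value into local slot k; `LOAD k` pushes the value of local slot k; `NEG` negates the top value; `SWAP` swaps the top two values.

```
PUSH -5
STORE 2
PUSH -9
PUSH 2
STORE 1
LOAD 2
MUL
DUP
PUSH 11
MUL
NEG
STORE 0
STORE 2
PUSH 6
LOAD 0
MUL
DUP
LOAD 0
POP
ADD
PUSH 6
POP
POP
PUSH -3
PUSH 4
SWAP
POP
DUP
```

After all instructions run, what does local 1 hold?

PUSH -5 : [-5]
STORE 2 : []
PUSH -9 : [-9]
PUSH 2  : [-9, 2]
STORE 1 : [-9]
LOAD 2  : [-9, -5]
MUL     : [45]
DUP     : [45, 45]
PUSH 11 : [45, 45, 11]
MUL     : [45, 495]
NEG     : [45, -495]
STORE 0 : [45]
STORE 2 : []
PUSH 6  : [6]
LOAD 0  : [6, -495]
MUL     : [-2970]
DUP     : [-2970, -2970]
LOAD 0  : [-2970, -2970, -495]
POP     : [-2970, -2970]
ADD     : [-5940]
PUSH 6  : [-5940, 6]
POP     : [-5940]
POP     : []
PUSH -3 : [-3]
PUSH 4  : [-3, 4]
SWAP    : [4, -3]
POP     : [4]
DUP     : [4, 4]

2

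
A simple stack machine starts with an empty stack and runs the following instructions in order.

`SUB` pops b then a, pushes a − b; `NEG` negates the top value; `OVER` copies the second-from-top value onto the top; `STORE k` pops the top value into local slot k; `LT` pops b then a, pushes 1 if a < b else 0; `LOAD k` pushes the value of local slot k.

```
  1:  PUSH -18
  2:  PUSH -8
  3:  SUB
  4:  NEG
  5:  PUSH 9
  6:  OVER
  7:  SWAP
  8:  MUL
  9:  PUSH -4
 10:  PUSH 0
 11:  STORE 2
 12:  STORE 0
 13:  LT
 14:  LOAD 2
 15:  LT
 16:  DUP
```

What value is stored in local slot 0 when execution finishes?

-4

PUSH -18  [-18]
PUSH -8   [-18, -8]
SUB       [-10]
NEG       [10]
PUSH 9    [10, 9]
OVER      [10, 9, 10]
SWAP      [10, 10, 9]
MUL       [10, 90]
PUSH -4   [10, 90, -4]
PUSH 0    [10, 90, -4, 0]
STORE 2   [10, 90, -4]
STORE 0   [10, 90]
LT        [1]
LOAD 2    [1, 0]
LT        [0]
DUP       [0, 0]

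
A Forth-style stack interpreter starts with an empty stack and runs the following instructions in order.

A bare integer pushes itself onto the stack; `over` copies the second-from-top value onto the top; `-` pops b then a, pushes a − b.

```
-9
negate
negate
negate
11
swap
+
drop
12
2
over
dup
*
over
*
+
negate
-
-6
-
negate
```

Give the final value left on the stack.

-9     : -9
negate : 9
negate : -9
negate : 9
11     : 9 11
swap   : 11 9
+      : 20
drop   : (empty)
12     : 12
2      : 12 2
over   : 12 2 12
dup    : 12 2 12 12
*      : 12 2 144
over   : 12 2 144 2
*      : 12 2 288
+      : 12 290
negate : 12 -290
-      : 302
-6     : 302 -6
-      : 308
negate : -308

-308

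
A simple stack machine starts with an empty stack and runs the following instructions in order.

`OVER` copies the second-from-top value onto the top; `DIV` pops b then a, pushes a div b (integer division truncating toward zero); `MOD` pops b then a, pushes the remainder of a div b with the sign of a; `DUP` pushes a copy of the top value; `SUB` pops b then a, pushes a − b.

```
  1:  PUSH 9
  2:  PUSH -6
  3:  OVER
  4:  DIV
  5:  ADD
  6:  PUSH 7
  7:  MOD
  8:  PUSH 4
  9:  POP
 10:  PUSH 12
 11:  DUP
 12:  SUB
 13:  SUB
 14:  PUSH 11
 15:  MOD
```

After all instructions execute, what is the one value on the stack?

2

PUSH 9  : [9]
PUSH -6 : [9, -6]
OVER    : [9, -6, 9]
DIV     : [9, 0]
ADD     : [9]
PUSH 7  : [9, 7]
MOD     : [2]
PUSH 4  : [2, 4]
POP     : [2]
PUSH 12 : [2, 12]
DUP     : [2, 12, 12]
SUB     : [2, 0]
SUB     : [2]
PUSH 11 : [2, 11]
MOD     : [2]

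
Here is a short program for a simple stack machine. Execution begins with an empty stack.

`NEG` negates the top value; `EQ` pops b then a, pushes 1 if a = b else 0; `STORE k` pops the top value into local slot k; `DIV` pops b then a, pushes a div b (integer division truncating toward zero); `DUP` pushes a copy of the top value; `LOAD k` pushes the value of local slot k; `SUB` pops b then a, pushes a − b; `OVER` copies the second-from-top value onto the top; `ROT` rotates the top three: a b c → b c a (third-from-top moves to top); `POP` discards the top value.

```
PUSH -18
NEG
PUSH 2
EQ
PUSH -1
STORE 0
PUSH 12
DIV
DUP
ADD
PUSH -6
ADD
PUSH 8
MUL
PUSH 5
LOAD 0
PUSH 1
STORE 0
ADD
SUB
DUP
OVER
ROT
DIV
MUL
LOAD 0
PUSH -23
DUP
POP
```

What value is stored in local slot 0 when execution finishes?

1

PUSH -18 -> -18
NEG      -> 18
PUSH 2   -> 18 2
EQ       -> 0
PUSH -1  -> 0 -1
STORE 0  -> 0
PUSH 12  -> 0 12
DIV      -> 0
DUP      -> 0 0
ADD      -> 0
PUSH -6  -> 0 -6
ADD      -> -6
PUSH 8   -> -6 8
MUL      -> -48
PUSH 5   -> -48 5
LOAD 0   -> -48 5 -1
PUSH 1   -> -48 5 -1 1
STORE 0  -> -48 5 -1
ADD      -> -48 4
SUB      -> -52
DUP      -> -52 -52
OVER     -> -52 -52 -52
ROT      -> -52 -52 -52
DIV      -> -52 1
MUL      -> -52
LOAD 0   -> -52 1
PUSH -23 -> -52 1 -23
DUP      -> -52 1 -23 -23
POP      -> -52 1 -23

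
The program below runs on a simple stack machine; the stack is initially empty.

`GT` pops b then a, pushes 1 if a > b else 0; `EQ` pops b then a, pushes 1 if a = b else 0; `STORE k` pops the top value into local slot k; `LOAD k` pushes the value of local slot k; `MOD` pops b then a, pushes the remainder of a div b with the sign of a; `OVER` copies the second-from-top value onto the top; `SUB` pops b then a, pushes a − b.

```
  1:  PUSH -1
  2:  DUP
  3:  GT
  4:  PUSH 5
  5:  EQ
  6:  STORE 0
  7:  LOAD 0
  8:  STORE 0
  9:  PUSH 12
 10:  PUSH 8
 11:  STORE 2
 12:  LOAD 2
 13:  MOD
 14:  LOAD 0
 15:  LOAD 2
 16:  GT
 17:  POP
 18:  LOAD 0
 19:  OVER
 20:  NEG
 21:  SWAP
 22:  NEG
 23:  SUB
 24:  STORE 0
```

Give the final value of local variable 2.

8

PUSH -1 → [-1]
DUP     → [-1, -1]
GT      → [0]
PUSH 5  → [0, 5]
EQ      → [0]
STORE 0 → []
LOAD 0  → [0]
STORE 0 → []
PUSH 12 → [12]
PUSH 8  → [12, 8]
STORE 2 → [12]
LOAD 2  → [12, 8]
MOD     → [4]
LOAD 0  → [4, 0]
LOAD 2  → [4, 0, 8]
GT      → [4, 0]
POP     → [4]
LOAD 0  → [4, 0]
OVER    → [4, 0, 4]
NEG     → [4, 0, -4]
SWAP    → [4, -4, 0]
NEG     → [4, -4, 0]
SUB     → [4, -4]
STORE 0 → [4]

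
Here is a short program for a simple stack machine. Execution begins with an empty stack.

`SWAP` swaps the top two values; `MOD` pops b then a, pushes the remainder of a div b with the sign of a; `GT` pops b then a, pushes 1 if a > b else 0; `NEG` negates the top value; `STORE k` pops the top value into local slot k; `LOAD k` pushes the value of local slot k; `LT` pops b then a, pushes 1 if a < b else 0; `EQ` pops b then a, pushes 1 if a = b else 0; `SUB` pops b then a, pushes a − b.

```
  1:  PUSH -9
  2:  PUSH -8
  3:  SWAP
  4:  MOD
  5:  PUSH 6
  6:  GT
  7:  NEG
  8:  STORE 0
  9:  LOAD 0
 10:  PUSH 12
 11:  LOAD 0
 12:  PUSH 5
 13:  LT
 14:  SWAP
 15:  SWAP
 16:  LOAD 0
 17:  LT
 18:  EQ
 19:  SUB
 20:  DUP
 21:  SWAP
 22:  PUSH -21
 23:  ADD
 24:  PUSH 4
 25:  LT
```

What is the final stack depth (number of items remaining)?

2

PUSH -9  → [-9]
PUSH -8  → [-9, -8]
SWAP     → [-8, -9]
MOD      → [-8]
PUSH 6   → [-8, 6]
GT       → [0]
NEG      → [0]
STORE 0  → []
LOAD 0   → [0]
PUSH 12  → [0, 12]
LOAD 0   → [0, 12, 0]
PUSH 5   → [0, 12, 0, 5]
LT       → [0, 12, 1]
SWAP     → [0, 1, 12]
SWAP     → [0, 12, 1]
LOAD 0   → [0, 12, 1, 0]
LT       → [0, 12, 0]
EQ       → [0, 0]
SUB      → [0]
DUP      → [0, 0]
SWAP     → [0, 0]
PUSH -21 → [0, 0, -21]
ADD      → [0, -21]
PUSH 4   → [0, -21, 4]
LT       → [0, 1]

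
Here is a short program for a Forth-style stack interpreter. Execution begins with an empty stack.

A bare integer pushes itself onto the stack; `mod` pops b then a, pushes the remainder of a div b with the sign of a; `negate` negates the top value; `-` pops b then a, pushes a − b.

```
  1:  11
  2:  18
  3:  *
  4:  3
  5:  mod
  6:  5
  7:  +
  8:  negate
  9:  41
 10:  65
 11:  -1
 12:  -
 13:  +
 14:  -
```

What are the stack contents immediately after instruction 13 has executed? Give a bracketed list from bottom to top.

[-5, 107]

11      11
18      11 18
*       198
3       198 3
mod     0
5       0 5
+       5
negate  -5
41      -5 41
65      -5 41 65
-1      -5 41 65 -1
-       -5 41 66
+       -5 107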